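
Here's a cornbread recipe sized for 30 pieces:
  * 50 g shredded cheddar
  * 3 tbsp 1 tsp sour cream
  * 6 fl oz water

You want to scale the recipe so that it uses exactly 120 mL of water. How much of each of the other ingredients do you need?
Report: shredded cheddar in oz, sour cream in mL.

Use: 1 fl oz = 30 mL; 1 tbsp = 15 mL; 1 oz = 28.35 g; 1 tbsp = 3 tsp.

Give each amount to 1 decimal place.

shredded cheddar: 1.2 oz; sour cream: 33.3 mL

The original recipe has 180 mL of water, so the scaling factor is 120 ÷ 180 = 2/3.
shredded cheddar: 50 g × 2/3 ÷ 28.35 g/oz ≈ 1.2 oz
sour cream: (3 tbsp + 1 tsp = 10/3 tbsp) × 2/3 × 15 mL/tbsp ≈ 33.3 mL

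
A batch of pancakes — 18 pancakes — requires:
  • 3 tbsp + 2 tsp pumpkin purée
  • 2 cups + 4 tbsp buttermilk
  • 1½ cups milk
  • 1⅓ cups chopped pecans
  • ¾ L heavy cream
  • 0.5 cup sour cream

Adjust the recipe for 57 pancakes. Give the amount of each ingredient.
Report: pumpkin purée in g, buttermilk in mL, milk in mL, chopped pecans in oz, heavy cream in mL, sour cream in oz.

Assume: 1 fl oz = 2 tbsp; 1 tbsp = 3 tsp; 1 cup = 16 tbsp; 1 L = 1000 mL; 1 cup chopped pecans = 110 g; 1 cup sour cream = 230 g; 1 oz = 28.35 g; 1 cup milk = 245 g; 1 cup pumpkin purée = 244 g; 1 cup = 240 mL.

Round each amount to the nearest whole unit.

Scaling factor: 57/18 = 19/6.
pumpkin purée: (3 tbsp + 2 tsp = 11/3 tbsp) × 19/6 ÷ 16 tbsp/cup × 244 g/cup ≈ 177 g
buttermilk: (2 cup + 4 tbsp = 2.25 cup) × 19/6 × 240 mL/cup = 1710 mL
milk: 1.5 cup × 19/6 × 240 mL/cup = 1140 mL
chopped pecans: 4/3 cup × 19/6 × 110 g/cup ÷ 28.35 g/oz ≈ 16 oz
heavy cream: 0.75 L × 19/6 × 1000 mL/L = 2375 mL
sour cream: 0.5 cup × 19/6 × 230 g/cup ÷ 28.35 g/oz ≈ 13 oz

pumpkin purée: 177 g; buttermilk: 1710 mL; milk: 1140 mL; chopped pecans: 16 oz; heavy cream: 2375 mL; sour cream: 13 oz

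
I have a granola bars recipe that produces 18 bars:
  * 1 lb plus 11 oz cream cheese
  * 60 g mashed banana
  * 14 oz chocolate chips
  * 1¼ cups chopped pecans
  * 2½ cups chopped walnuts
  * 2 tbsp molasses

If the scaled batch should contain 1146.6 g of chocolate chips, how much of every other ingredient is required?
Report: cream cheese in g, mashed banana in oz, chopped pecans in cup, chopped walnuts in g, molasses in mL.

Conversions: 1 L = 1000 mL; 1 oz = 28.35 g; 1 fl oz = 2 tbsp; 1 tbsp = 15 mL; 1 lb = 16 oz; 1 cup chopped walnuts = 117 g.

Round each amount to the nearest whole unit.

cream cheese: 2211 g; mashed banana: 6 oz; chopped pecans: 4 cup; chopped walnuts: 845 g; molasses: 87 mL

The original recipe has 396.9 g of chocolate chips, so the scaling factor is 1146.6 ÷ 396.9 = 26/9.
cream cheese: (1 lb + 11 oz = 1.6875 lb) × 26/9 × 16 oz/lb × 28.35 g/oz ≈ 2211 g
mashed banana: 60 g × 26/9 ÷ 28.35 g/oz ≈ 6 oz
chopped pecans: 1.25 cup × 26/9 ≈ 4 cup
chopped walnuts: 2.5 cup × 26/9 × 117 g/cup = 845 g
molasses: 2 tbsp × 26/9 × 15 mL/tbsp ≈ 87 mL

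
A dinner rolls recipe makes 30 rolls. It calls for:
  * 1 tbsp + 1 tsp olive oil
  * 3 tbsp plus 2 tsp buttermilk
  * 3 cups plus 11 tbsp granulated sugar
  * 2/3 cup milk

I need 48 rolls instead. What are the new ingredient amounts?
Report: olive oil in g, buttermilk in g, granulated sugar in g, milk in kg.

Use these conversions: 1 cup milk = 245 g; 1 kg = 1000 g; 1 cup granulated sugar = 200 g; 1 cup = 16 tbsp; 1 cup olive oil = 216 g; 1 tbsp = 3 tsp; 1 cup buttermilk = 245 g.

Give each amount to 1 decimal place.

olive oil: 28.8 g; buttermilk: 89.8 g; granulated sugar: 1180.0 g; milk: 0.3 kg

Scaling factor: 48/30 = 8/5 = 1.6.
olive oil: (1 tbsp + 1 tsp = 4/3 tbsp) × 8/5 ÷ 16 tbsp/cup × 216 g/cup = 28.8 g
buttermilk: (3 tbsp + 2 tsp = 11/3 tbsp) × 8/5 ÷ 16 tbsp/cup × 245 g/cup ≈ 89.8 g
granulated sugar: (3 cup + 11 tbsp = 3.6875 cup) × 8/5 × 200 g/cup = 1180.0 g
milk: 2/3 cup × 8/5 × 245 g/cup ÷ 1000 g/kg ≈ 0.3 kg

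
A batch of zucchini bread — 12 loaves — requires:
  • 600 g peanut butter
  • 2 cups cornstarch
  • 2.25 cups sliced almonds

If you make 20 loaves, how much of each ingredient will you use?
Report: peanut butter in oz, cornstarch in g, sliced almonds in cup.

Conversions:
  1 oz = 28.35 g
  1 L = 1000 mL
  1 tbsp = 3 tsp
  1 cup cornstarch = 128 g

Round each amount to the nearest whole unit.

Scaling factor: 20/12 = 5/3.
peanut butter: 600 g × 5/3 ÷ 28.35 g/oz ≈ 35 oz
cornstarch: 2 cup × 5/3 × 128 g/cup ≈ 427 g
sliced almonds: 2.25 cup × 5/3 ≈ 4 cup

peanut butter: 35 oz; cornstarch: 427 g; sliced almonds: 4 cup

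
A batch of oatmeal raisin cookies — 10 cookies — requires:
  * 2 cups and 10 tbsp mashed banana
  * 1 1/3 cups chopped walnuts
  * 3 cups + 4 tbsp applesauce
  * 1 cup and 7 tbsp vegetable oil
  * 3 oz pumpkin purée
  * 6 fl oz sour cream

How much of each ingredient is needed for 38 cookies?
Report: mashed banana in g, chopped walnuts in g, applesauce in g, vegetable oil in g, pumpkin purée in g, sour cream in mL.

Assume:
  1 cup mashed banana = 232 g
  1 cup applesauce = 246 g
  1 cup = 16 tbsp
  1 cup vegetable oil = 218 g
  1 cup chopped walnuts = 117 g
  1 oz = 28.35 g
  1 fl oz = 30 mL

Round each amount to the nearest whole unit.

Scaling factor: 38/10 = 19/5 = 3.8.
mashed banana: (2 cup + 10 tbsp = 2.625 cup) × 19/5 × 232 g/cup ≈ 2314 g
chopped walnuts: 4/3 cup × 19/5 × 117 g/cup ≈ 593 g
applesauce: (3 cup + 4 tbsp = 3.25 cup) × 19/5 × 246 g/cup ≈ 3038 g
vegetable oil: (1 cup + 7 tbsp = 1.4375 cup) × 19/5 × 218 g/cup ≈ 1191 g
pumpkin purée: 3 oz × 19/5 × 28.35 g/oz ≈ 323 g
sour cream: 6 fl oz × 19/5 × 30 mL/fl oz = 684 mL

mashed banana: 2314 g; chopped walnuts: 593 g; applesauce: 3038 g; vegetable oil: 1191 g; pumpkin purée: 323 g; sour cream: 684 mL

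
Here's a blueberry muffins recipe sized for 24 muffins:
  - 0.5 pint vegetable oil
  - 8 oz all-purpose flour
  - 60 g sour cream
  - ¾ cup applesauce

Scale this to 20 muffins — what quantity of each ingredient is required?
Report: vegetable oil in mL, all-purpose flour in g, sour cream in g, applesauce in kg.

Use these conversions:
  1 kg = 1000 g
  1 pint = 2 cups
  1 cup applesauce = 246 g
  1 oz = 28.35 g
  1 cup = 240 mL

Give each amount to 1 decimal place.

vegetable oil: 200.0 mL; all-purpose flour: 189.0 g; sour cream: 50.0 g; applesauce: 0.2 kg

Scaling factor: 20/24 = 5/6.
vegetable oil: 0.5 pint × 5/6 × 2 cup/pint × 240 mL/cup = 200.0 mL
all-purpose flour: 8 oz × 5/6 × 28.35 g/oz = 189.0 g
sour cream: 60 g × 5/6 = 50.0 g
applesauce: 0.75 cup × 5/6 × 246 g/cup ÷ 1000 g/kg ≈ 0.2 kg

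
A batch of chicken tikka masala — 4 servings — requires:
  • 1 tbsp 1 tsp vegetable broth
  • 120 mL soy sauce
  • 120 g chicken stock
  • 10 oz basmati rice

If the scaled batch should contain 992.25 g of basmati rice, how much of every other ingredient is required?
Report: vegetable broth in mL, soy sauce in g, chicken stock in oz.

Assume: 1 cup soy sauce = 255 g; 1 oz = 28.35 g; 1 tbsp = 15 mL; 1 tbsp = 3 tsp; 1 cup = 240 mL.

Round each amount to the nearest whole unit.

The original recipe has 283.5 g of basmati rice, so the scaling factor is 992.25 ÷ 283.5 = 7/2 = 3.5.
vegetable broth: (1 tbsp + 1 tsp = 4/3 tbsp) × 7/2 × 15 mL/tbsp = 70 mL
soy sauce: 120 mL × 7/2 ÷ 240 mL/cup × 255 g/cup ≈ 446 g
chicken stock: 120 g × 7/2 ÷ 28.35 g/oz ≈ 15 oz

vegetable broth: 70 mL; soy sauce: 446 g; chicken stock: 15 oz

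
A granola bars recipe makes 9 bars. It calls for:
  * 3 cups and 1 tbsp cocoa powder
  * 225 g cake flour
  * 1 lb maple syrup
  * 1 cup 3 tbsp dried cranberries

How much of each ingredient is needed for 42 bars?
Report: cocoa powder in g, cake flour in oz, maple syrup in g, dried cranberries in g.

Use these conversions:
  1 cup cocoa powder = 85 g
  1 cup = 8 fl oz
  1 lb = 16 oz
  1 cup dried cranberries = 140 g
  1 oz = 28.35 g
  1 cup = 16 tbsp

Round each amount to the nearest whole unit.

cocoa powder: 1215 g; cake flour: 37 oz; maple syrup: 2117 g; dried cranberries: 776 g

Scaling factor: 42/9 = 14/3.
cocoa powder: (3 cup + 1 tbsp = 3.0625 cup) × 14/3 × 85 g/cup ≈ 1215 g
cake flour: 225 g × 14/3 ÷ 28.35 g/oz ≈ 37 oz
maple syrup: 1 lb × 14/3 × 16 oz/lb × 28.35 g/oz ≈ 2117 g
dried cranberries: (1 cup + 3 tbsp = 1.1875 cup) × 14/3 × 140 g/cup ≈ 776 g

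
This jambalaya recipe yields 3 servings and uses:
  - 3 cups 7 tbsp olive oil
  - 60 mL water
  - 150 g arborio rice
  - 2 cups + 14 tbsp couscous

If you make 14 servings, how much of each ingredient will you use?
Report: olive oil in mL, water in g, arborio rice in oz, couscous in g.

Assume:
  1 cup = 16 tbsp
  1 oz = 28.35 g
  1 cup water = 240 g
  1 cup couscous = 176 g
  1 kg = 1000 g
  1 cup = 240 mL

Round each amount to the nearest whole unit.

Scaling factor: 14/3.
olive oil: (3 cup + 7 tbsp = 3.4375 cup) × 14/3 × 240 mL/cup = 3850 mL
water: 60 mL × 14/3 ÷ 240 mL/cup × 240 g/cup = 280 g
arborio rice: 150 g × 14/3 ÷ 28.35 g/oz ≈ 25 oz
couscous: (2 cup + 14 tbsp = 2.875 cup) × 14/3 × 176 g/cup ≈ 2361 g

olive oil: 3850 mL; water: 280 g; arborio rice: 25 oz; couscous: 2361 g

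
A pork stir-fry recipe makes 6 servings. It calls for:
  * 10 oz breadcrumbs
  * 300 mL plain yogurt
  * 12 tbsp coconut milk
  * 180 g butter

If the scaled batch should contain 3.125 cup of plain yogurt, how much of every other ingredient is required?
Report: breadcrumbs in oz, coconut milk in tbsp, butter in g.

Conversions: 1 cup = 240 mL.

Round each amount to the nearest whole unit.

The original recipe has 1.25 cup of plain yogurt, so the scaling factor is 3.125 ÷ 1.25 = 5/2 = 2.5.
breadcrumbs: 10 oz × 5/2 = 25 oz
coconut milk: 12 tbsp × 5/2 = 30 tbsp
butter: 180 g × 5/2 = 450 g

breadcrumbs: 25 oz; coconut milk: 30 tbsp; butter: 450 g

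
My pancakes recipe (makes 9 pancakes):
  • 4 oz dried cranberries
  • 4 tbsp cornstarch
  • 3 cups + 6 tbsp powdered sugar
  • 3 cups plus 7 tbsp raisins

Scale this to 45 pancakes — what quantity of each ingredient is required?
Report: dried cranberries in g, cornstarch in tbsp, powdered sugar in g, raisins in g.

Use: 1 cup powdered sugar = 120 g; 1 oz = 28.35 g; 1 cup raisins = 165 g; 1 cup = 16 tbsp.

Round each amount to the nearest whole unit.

Scaling factor: 45/9 = 5.
dried cranberries: 4 oz × 5 × 28.35 g/oz = 567 g
cornstarch: 4 tbsp × 5 = 20 tbsp
powdered sugar: (3 cup + 6 tbsp = 3.375 cup) × 5 × 120 g/cup = 2025 g
raisins: (3 cup + 7 tbsp = 3.4375 cup) × 5 × 165 g/cup ≈ 2836 g

dried cranberries: 567 g; cornstarch: 20 tbsp; powdered sugar: 2025 g; raisins: 2836 g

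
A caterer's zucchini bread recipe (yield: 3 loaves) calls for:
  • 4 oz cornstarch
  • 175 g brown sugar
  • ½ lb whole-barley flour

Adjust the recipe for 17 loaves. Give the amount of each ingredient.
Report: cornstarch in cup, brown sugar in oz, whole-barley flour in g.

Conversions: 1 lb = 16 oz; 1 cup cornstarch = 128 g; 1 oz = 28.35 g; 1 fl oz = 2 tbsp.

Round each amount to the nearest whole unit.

cornstarch: 5 cup; brown sugar: 35 oz; whole-barley flour: 1285 g

Scaling factor: 17/3.
cornstarch: 4 oz × 17/3 × 28.35 g/oz ÷ 128 g/cup ≈ 5 cup
brown sugar: 175 g × 17/3 ÷ 28.35 g/oz ≈ 35 oz
whole-barley flour: 0.5 lb × 17/3 × 16 oz/lb × 28.35 g/oz ≈ 1285 g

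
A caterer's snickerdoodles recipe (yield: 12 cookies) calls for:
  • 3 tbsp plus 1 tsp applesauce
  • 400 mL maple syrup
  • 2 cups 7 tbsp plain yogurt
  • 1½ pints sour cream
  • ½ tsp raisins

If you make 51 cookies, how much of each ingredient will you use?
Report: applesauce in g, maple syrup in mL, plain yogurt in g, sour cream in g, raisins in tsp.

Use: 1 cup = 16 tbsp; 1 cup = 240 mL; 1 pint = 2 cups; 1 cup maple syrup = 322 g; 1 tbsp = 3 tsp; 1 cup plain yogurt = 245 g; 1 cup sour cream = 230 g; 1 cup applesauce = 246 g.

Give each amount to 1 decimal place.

Scaling factor: 51/12 = 17/4 = 4.25.
applesauce: (3 tbsp + 1 tsp = 10/3 tbsp) × 17/4 ÷ 16 tbsp/cup × 246 g/cup ≈ 217.8 g
maple syrup: 400 mL × 17/4 = 1700.0 mL
plain yogurt: (2 cup + 7 tbsp = 2.4375 cup) × 17/4 × 245 g/cup ≈ 2538.0 g
sour cream: 1.5 pint × 17/4 × 2 cup/pint × 230 g/cup = 2932.5 g
raisins: 0.5 tsp × 17/4 ≈ 2.1 tsp

applesauce: 217.8 g; maple syrup: 1700.0 mL; plain yogurt: 2538.0 g; sour cream: 2932.5 g; raisins: 2.1 tsp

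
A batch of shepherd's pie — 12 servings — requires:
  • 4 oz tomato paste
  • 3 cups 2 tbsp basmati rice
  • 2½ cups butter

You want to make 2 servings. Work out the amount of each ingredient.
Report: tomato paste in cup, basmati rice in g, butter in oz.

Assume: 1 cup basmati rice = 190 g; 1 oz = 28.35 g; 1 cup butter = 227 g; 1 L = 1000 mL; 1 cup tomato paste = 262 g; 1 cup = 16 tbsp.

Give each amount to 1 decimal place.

tomato paste: 0.1 cup; basmati rice: 99.0 g; butter: 3.3 oz

Scaling factor: 2/12 = 1/6.
tomato paste: 4 oz × 1/6 × 28.35 g/oz ÷ 262 g/cup ≈ 0.1 cup
basmati rice: (3 cup + 2 tbsp = 3.125 cup) × 1/6 × 190 g/cup ≈ 99.0 g
butter: 2.5 cup × 1/6 × 227 g/cup ÷ 28.35 g/oz ≈ 3.3 oz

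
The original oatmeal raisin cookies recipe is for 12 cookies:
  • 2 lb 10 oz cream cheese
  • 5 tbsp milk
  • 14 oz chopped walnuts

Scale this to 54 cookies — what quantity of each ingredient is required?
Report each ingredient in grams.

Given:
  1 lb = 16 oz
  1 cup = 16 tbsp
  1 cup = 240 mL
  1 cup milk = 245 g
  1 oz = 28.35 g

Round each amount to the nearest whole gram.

Scaling factor: 54/12 = 9/2 = 4.5.
cream cheese: (2 lb + 10 oz = 2.625 lb) × 9/2 × 16 oz/lb × 28.35 g/oz ≈ 5358 g
milk: 5 tbsp × 9/2 ÷ 16 tbsp/cup × 245 g/cup ≈ 345 g
chopped walnuts: 14 oz × 9/2 × 28.35 g/oz ≈ 1786 g

cream cheese: 5358 g; milk: 345 g; chopped walnuts: 1786 g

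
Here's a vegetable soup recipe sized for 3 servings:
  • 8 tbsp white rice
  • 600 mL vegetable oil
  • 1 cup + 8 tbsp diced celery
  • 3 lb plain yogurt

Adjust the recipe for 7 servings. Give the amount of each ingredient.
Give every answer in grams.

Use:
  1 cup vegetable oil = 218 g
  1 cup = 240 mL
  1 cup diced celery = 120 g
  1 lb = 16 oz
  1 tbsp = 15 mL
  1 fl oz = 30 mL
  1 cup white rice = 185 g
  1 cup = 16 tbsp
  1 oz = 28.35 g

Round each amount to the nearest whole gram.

Scaling factor: 7/3.
white rice: 8 tbsp × 7/3 ÷ 16 tbsp/cup × 185 g/cup ≈ 216 g
vegetable oil: 600 mL × 7/3 ÷ 240 mL/cup × 218 g/cup ≈ 1272 g
diced celery: (1 cup + 8 tbsp = 1.5 cup) × 7/3 × 120 g/cup = 420 g
plain yogurt: 3 lb × 7/3 × 16 oz/lb × 28.35 g/oz ≈ 3175 g

white rice: 216 g; vegetable oil: 1272 g; diced celery: 420 g; plain yogurt: 3175 g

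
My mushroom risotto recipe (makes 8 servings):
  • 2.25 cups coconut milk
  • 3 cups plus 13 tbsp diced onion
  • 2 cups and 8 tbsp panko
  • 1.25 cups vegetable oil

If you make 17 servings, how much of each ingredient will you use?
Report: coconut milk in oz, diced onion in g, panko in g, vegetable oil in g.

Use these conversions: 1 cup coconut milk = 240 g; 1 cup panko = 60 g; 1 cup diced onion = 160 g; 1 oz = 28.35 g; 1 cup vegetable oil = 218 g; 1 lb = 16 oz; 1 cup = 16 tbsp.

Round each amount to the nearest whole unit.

Scaling factor: 17/8 = 2.125.
coconut milk: 2.25 cup × 17/8 × 240 g/cup ÷ 28.35 g/oz ≈ 40 oz
diced onion: (3 cup + 13 tbsp = 3.8125 cup) × 17/8 × 160 g/cup ≈ 1296 g
panko: (2 cup + 8 tbsp = 2.5 cup) × 17/8 × 60 g/cup ≈ 319 g
vegetable oil: 1.25 cup × 17/8 × 218 g/cup ≈ 579 g

coconut milk: 40 oz; diced onion: 1296 g; panko: 319 g; vegetable oil: 579 g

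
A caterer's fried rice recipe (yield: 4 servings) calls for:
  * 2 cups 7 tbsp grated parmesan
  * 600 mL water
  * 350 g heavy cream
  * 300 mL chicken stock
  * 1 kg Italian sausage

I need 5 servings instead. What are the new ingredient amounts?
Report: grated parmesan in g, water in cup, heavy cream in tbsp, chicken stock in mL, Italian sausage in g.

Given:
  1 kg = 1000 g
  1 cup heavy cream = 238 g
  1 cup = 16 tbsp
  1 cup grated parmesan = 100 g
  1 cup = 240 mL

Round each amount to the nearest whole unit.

grated parmesan: 305 g; water: 3 cup; heavy cream: 29 tbsp; chicken stock: 375 mL; Italian sausage: 1250 g

Scaling factor: 5/4 = 1.25.
grated parmesan: (2 cup + 7 tbsp = 2.4375 cup) × 5/4 × 100 g/cup ≈ 305 g
water: 600 mL × 5/4 ÷ 240 mL/cup ≈ 3 cup
heavy cream: 350 g × 5/4 ÷ 238 g/cup × 16 tbsp/cup ≈ 29 tbsp
chicken stock: 300 mL × 5/4 = 375 mL
Italian sausage: 1 kg × 5/4 × 1000 g/kg = 1250 g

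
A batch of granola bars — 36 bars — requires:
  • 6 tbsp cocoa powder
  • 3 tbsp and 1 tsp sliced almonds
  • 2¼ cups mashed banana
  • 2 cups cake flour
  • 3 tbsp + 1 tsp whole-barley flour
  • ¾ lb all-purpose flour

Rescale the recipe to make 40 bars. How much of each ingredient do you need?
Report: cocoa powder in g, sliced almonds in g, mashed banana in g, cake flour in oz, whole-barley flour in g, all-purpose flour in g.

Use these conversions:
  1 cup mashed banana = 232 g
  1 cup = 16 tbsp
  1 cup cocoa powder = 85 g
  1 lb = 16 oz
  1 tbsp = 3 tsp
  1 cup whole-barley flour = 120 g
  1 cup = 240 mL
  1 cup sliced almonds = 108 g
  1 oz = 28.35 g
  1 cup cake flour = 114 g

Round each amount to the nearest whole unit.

Scaling factor: 40/36 = 10/9.
cocoa powder: 6 tbsp × 10/9 ÷ 16 tbsp/cup × 85 g/cup ≈ 35 g
sliced almonds: (3 tbsp + 1 tsp = 10/3 tbsp) × 10/9 ÷ 16 tbsp/cup × 108 g/cup = 25 g
mashed banana: 2.25 cup × 10/9 × 232 g/cup = 580 g
cake flour: 2 cup × 10/9 × 114 g/cup ÷ 28.35 g/oz ≈ 9 oz
whole-barley flour: (3 tbsp + 1 tsp = 10/3 tbsp) × 10/9 ÷ 16 tbsp/cup × 120 g/cup ≈ 28 g
all-purpose flour: 0.75 lb × 10/9 × 16 oz/lb × 28.35 g/oz = 378 g

cocoa powder: 35 g; sliced almonds: 25 g; mashed banana: 580 g; cake flour: 9 oz; whole-barley flour: 28 g; all-purpose flour: 378 g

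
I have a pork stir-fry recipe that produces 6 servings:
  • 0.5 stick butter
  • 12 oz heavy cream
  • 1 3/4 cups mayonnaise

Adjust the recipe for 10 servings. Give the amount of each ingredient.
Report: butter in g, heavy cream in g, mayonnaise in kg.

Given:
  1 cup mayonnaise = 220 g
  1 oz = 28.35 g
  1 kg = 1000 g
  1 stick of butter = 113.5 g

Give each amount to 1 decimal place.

butter: 94.6 g; heavy cream: 567.0 g; mayonnaise: 0.6 kg

Scaling factor: 10/6 = 5/3.
butter: 0.5 stick × 5/3 × 113.5 g/stick ≈ 94.6 g
heavy cream: 12 oz × 5/3 × 28.35 g/oz = 567.0 g
mayonnaise: 1.75 cup × 5/3 × 220 g/cup ÷ 1000 g/kg ≈ 0.6 kg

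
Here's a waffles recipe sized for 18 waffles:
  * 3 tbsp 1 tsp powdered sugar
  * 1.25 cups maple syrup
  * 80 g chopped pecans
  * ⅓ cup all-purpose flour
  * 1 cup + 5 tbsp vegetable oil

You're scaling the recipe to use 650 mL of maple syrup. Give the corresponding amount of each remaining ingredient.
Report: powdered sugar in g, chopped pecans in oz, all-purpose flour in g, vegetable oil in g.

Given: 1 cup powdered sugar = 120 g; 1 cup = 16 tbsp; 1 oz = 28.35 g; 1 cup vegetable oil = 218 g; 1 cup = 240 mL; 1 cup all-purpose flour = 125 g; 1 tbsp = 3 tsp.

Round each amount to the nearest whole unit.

powdered sugar: 54 g; chopped pecans: 6 oz; all-purpose flour: 90 g; vegetable oil: 620 g

The original recipe has 300 mL of maple syrup, so the scaling factor is 650 ÷ 300 = 13/6.
powdered sugar: (3 tbsp + 1 tsp = 10/3 tbsp) × 13/6 ÷ 16 tbsp/cup × 120 g/cup ≈ 54 g
chopped pecans: 80 g × 13/6 ÷ 28.35 g/oz ≈ 6 oz
all-purpose flour: 1/3 cup × 13/6 × 125 g/cup ≈ 90 g
vegetable oil: (1 cup + 5 tbsp = 1.3125 cup) × 13/6 × 218 g/cup ≈ 620 g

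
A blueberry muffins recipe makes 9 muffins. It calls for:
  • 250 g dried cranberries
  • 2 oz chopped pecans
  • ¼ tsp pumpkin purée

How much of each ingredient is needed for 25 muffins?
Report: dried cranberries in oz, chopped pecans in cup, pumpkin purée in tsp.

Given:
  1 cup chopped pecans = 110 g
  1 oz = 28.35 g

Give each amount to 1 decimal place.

dried cranberries: 24.5 oz; chopped pecans: 1.4 cup; pumpkin purée: 0.7 tsp

Scaling factor: 25/9.
dried cranberries: 250 g × 25/9 ÷ 28.35 g/oz ≈ 24.5 oz
chopped pecans: 2 oz × 25/9 × 28.35 g/oz ÷ 110 g/cup ≈ 1.4 cup
pumpkin purée: 0.25 tsp × 25/9 ≈ 0.7 tsp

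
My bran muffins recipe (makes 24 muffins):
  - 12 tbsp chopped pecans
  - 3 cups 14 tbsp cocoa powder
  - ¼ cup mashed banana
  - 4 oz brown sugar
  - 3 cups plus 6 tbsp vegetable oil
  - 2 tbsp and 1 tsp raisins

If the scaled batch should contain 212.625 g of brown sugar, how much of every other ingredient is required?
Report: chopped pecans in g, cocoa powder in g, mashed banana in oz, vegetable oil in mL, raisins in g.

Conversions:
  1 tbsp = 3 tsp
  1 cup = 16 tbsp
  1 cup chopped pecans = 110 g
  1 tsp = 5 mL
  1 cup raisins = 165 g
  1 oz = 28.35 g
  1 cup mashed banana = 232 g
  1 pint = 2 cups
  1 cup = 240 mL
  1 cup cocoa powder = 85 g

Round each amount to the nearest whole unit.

chopped pecans: 155 g; cocoa powder: 618 g; mashed banana: 4 oz; vegetable oil: 1519 mL; raisins: 45 g

The original recipe has 113.4 g of brown sugar, so the scaling factor is 212.625 ÷ 113.4 = 15/8 = 1.875.
chopped pecans: 12 tbsp × 15/8 ÷ 16 tbsp/cup × 110 g/cup ≈ 155 g
cocoa powder: (3 cup + 14 tbsp = 3.875 cup) × 15/8 × 85 g/cup ≈ 618 g
mashed banana: 0.25 cup × 15/8 × 232 g/cup ÷ 28.35 g/oz ≈ 4 oz
vegetable oil: (3 cup + 6 tbsp = 3.375 cup) × 15/8 × 240 mL/cup ≈ 1519 mL
raisins: (2 tbsp + 1 tsp = 7/3 tbsp) × 15/8 ÷ 16 tbsp/cup × 165 g/cup ≈ 45 g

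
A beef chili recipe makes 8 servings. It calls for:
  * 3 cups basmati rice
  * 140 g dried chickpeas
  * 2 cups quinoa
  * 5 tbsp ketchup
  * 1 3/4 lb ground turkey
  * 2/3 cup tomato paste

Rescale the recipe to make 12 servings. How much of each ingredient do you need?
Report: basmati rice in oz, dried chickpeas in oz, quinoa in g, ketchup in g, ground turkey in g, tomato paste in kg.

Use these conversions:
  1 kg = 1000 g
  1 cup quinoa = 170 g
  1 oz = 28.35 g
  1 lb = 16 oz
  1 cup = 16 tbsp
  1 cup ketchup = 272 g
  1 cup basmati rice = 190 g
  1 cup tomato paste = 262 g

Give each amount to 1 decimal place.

basmati rice: 30.2 oz; dried chickpeas: 7.4 oz; quinoa: 510.0 g; ketchup: 127.5 g; ground turkey: 1190.7 g; tomato paste: 0.3 kg

Scaling factor: 12/8 = 3/2 = 1.5.
basmati rice: 3 cup × 3/2 × 190 g/cup ÷ 28.35 g/oz ≈ 30.2 oz
dried chickpeas: 140 g × 3/2 ÷ 28.35 g/oz ≈ 7.4 oz
quinoa: 2 cup × 3/2 × 170 g/cup = 510.0 g
ketchup: 5 tbsp × 3/2 ÷ 16 tbsp/cup × 272 g/cup = 127.5 g
ground turkey: 1.75 lb × 3/2 × 16 oz/lb × 28.35 g/oz = 1190.7 g
tomato paste: 2/3 cup × 3/2 × 262 g/cup ÷ 1000 g/kg ≈ 0.3 kg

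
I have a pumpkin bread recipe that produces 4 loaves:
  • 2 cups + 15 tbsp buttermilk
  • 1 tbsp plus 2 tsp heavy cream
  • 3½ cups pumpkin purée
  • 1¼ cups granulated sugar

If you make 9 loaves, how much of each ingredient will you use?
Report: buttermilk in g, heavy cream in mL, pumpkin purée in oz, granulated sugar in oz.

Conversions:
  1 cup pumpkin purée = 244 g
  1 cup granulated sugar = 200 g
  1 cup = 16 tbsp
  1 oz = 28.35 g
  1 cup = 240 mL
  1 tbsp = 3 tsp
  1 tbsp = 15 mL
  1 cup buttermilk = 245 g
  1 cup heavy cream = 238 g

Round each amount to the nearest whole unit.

buttermilk: 1619 g; heavy cream: 56 mL; pumpkin purée: 68 oz; granulated sugar: 20 oz

Scaling factor: 9/4 = 2.25.
buttermilk: (2 cup + 15 tbsp = 2.9375 cup) × 9/4 × 245 g/cup ≈ 1619 g
heavy cream: (1 tbsp + 2 tsp = 5/3 tbsp) × 9/4 × 15 mL/tbsp ≈ 56 mL
pumpkin purée: 3.5 cup × 9/4 × 244 g/cup ÷ 28.35 g/oz ≈ 68 oz
granulated sugar: 1.25 cup × 9/4 × 200 g/cup ÷ 28.35 g/oz ≈ 20 oz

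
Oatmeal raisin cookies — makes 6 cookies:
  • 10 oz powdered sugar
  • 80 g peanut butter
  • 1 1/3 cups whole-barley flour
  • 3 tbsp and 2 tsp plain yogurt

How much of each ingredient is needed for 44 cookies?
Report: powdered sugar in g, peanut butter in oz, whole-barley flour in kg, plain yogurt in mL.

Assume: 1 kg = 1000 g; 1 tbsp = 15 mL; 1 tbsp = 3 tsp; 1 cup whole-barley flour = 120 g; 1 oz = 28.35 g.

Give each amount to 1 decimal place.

powdered sugar: 2079.0 g; peanut butter: 20.7 oz; whole-barley flour: 1.2 kg; plain yogurt: 403.3 mL

Scaling factor: 44/6 = 22/3.
powdered sugar: 10 oz × 22/3 × 28.35 g/oz = 2079.0 g
peanut butter: 80 g × 22/3 ÷ 28.35 g/oz ≈ 20.7 oz
whole-barley flour: 4/3 cup × 22/3 × 120 g/cup ÷ 1000 g/kg ≈ 1.2 kg
plain yogurt: (3 tbsp + 2 tsp = 11/3 tbsp) × 22/3 × 15 mL/tbsp ≈ 403.3 mL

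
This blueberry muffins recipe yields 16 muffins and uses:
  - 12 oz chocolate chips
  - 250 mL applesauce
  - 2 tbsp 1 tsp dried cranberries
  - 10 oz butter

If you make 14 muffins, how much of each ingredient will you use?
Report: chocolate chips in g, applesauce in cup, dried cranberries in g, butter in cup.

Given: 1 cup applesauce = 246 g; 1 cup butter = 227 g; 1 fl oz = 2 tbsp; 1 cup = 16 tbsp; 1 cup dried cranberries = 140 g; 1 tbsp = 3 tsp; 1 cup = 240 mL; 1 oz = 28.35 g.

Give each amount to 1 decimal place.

chocolate chips: 297.7 g; applesauce: 0.9 cup; dried cranberries: 17.9 g; butter: 1.1 cup

Scaling factor: 14/16 = 7/8 = 0.875.
chocolate chips: 12 oz × 7/8 × 28.35 g/oz ≈ 297.7 g
applesauce: 250 mL × 7/8 ÷ 240 mL/cup ≈ 0.9 cup
dried cranberries: (2 tbsp + 1 tsp = 7/3 tbsp) × 7/8 ÷ 16 tbsp/cup × 140 g/cup ≈ 17.9 g
butter: 10 oz × 7/8 × 28.35 g/oz ÷ 227 g/cup ≈ 1.1 cup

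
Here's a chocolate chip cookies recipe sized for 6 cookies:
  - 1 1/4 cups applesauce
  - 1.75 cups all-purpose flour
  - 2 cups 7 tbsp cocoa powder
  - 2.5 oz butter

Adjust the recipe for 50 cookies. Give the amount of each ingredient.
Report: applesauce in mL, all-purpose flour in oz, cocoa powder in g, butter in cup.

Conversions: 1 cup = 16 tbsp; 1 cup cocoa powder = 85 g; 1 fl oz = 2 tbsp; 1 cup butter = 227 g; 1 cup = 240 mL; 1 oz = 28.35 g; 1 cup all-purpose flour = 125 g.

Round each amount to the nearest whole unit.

Scaling factor: 50/6 = 25/3.
applesauce: 1.25 cup × 25/3 × 240 mL/cup = 2500 mL
all-purpose flour: 1.75 cup × 25/3 × 125 g/cup ÷ 28.35 g/oz ≈ 64 oz
cocoa powder: (2 cup + 7 tbsp = 2.4375 cup) × 25/3 × 85 g/cup ≈ 1727 g
butter: 2.5 oz × 25/3 × 28.35 g/oz ÷ 227 g/cup ≈ 3 cup

applesauce: 2500 mL; all-purpose flour: 64 oz; cocoa powder: 1727 g; butter: 3 cup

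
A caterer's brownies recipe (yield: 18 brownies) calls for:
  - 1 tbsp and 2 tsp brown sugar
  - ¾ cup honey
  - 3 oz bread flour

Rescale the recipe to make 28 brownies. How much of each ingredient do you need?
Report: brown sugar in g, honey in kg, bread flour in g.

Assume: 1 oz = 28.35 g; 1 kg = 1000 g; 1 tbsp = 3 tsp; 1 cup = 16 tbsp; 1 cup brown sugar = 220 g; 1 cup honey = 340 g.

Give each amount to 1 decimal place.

Scaling factor: 28/18 = 14/9.
brown sugar: (1 tbsp + 2 tsp = 5/3 tbsp) × 14/9 ÷ 16 tbsp/cup × 220 g/cup ≈ 35.6 g
honey: 0.75 cup × 14/9 × 340 g/cup ÷ 1000 g/kg ≈ 0.4 kg
bread flour: 3 oz × 14/9 × 28.35 g/oz = 132.3 g

brown sugar: 35.6 g; honey: 0.4 kg; bread flour: 132.3 g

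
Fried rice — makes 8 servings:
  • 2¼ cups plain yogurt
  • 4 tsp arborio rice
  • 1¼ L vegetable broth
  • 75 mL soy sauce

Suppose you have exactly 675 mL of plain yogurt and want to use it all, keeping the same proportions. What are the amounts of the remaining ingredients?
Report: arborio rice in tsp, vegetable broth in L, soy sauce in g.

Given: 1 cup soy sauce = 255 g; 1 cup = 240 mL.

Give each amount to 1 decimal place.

arborio rice: 5.0 tsp; vegetable broth: 1.6 L; soy sauce: 99.6 g

The original recipe has 540 mL of plain yogurt, so the scaling factor is 675 ÷ 540 = 5/4 = 1.25.
arborio rice: 4 tsp × 5/4 = 5.0 tsp
vegetable broth: 1.25 L × 5/4 ≈ 1.6 L
soy sauce: 75 mL × 5/4 ÷ 240 mL/cup × 255 g/cup ≈ 99.6 g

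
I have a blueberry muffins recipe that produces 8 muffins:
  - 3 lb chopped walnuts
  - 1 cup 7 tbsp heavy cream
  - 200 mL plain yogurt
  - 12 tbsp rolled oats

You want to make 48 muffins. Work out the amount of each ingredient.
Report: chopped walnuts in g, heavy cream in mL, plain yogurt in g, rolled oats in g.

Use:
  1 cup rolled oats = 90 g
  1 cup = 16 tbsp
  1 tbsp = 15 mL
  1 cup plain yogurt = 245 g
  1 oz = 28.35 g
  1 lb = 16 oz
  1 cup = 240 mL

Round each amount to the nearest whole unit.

Scaling factor: 48/8 = 6.
chopped walnuts: 3 lb × 6 × 16 oz/lb × 28.35 g/oz ≈ 8165 g
heavy cream: (1 cup + 7 tbsp = 1.4375 cup) × 6 × 240 mL/cup = 2070 mL
plain yogurt: 200 mL × 6 ÷ 240 mL/cup × 245 g/cup = 1225 g
rolled oats: 12 tbsp × 6 ÷ 16 tbsp/cup × 90 g/cup = 405 g

chopped walnuts: 8165 g; heavy cream: 2070 mL; plain yogurt: 1225 g; rolled oats: 405 g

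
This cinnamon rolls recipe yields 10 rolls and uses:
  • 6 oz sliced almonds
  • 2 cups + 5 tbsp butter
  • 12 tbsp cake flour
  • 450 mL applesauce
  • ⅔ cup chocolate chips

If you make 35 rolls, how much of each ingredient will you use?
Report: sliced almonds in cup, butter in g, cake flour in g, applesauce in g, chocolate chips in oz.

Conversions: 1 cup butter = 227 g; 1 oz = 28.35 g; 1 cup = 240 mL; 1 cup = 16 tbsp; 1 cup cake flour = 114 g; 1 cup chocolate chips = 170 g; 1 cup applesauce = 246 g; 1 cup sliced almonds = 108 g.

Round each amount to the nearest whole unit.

sliced almonds: 6 cup; butter: 1837 g; cake flour: 299 g; applesauce: 1614 g; chocolate chips: 14 oz

Scaling factor: 35/10 = 7/2 = 3.5.
sliced almonds: 6 oz × 7/2 × 28.35 g/oz ÷ 108 g/cup ≈ 6 cup
butter: (2 cup + 5 tbsp = 2.3125 cup) × 7/2 × 227 g/cup ≈ 1837 g
cake flour: 12 tbsp × 7/2 ÷ 16 tbsp/cup × 114 g/cup ≈ 299 g
applesauce: 450 mL × 7/2 ÷ 240 mL/cup × 246 g/cup ≈ 1614 g
chocolate chips: 2/3 cup × 7/2 × 170 g/cup ÷ 28.35 g/oz ≈ 14 oz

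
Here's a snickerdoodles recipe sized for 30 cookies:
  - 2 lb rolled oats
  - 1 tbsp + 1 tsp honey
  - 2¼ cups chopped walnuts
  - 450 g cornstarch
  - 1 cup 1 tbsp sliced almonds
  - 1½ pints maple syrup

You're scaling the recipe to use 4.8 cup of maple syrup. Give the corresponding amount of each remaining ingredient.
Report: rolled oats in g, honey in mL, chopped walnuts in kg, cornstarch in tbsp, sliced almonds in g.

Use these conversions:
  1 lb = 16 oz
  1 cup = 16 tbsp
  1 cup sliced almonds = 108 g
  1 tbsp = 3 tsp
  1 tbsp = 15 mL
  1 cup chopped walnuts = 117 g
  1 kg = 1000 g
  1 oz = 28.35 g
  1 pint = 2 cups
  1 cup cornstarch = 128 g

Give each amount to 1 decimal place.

The original recipe has 3 cup of maple syrup, so the scaling factor is 4.8 ÷ 3 = 8/5 = 1.6.
rolled oats: 2 lb × 8/5 × 16 oz/lb × 28.35 g/oz ≈ 1451.5 g
honey: (1 tbsp + 1 tsp = 4/3 tbsp) × 8/5 × 15 mL/tbsp = 32.0 mL
chopped walnuts: 2.25 cup × 8/5 × 117 g/cup ÷ 1000 g/kg ≈ 0.4 kg
cornstarch: 450 g × 8/5 ÷ 128 g/cup × 16 tbsp/cup = 90.0 tbsp
sliced almonds: (1 cup + 1 tbsp = 1.0625 cup) × 8/5 × 108 g/cup = 183.6 g

rolled oats: 1451.5 g; honey: 32.0 mL; chopped walnuts: 0.4 kg; cornstarch: 90.0 tbsp; sliced almonds: 183.6 g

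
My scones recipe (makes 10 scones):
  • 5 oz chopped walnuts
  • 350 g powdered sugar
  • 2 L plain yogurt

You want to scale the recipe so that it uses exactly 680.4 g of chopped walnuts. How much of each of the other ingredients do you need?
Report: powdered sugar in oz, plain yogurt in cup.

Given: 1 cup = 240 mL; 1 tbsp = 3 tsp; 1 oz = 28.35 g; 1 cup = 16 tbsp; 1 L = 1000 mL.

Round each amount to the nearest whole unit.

The original recipe has 141.75 g of chopped walnuts, so the scaling factor is 680.4 ÷ 141.75 = 24/5 = 4.8.
powdered sugar: 350 g × 24/5 ÷ 28.35 g/oz ≈ 59 oz
plain yogurt: 2 L × 24/5 × 1000 mL/L ÷ 240 mL/cup = 40 cup

powdered sugar: 59 oz; plain yogurt: 40 cup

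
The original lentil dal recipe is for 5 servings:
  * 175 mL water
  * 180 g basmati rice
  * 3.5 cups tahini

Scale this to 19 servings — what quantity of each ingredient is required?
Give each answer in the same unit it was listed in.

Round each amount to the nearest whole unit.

Scaling factor: 19/5 = 3.8.
water: 175 mL × 19/5 = 665 mL
basmati rice: 180 g × 19/5 = 684 g
tahini: 3.5 cup × 19/5 ≈ 13 cup

water: 665 mL; basmati rice: 684 g; tahini: 13 cup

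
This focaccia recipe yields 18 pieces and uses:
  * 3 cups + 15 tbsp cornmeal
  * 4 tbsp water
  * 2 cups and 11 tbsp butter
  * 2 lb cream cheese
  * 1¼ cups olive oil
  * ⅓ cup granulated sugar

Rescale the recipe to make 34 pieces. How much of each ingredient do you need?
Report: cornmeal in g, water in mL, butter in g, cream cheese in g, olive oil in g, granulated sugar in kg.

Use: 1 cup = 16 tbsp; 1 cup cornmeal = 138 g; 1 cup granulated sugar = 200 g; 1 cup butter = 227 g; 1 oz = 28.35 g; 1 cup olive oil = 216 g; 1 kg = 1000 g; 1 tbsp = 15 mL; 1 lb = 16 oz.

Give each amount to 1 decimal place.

cornmeal: 1026.4 g; water: 113.3 mL; butter: 1152.3 g; cream cheese: 1713.6 g; olive oil: 510.0 g; granulated sugar: 0.1 kg

Scaling factor: 34/18 = 17/9.
cornmeal: (3 cup + 15 tbsp = 3.9375 cup) × 17/9 × 138 g/cup ≈ 1026.4 g
water: 4 tbsp × 17/9 × 15 mL/tbsp ≈ 113.3 mL
butter: (2 cup + 11 tbsp = 2.6875 cup) × 17/9 × 227 g/cup ≈ 1152.3 g
cream cheese: 2 lb × 17/9 × 16 oz/lb × 28.35 g/oz = 1713.6 g
olive oil: 1.25 cup × 17/9 × 216 g/cup = 510.0 g
granulated sugar: 1/3 cup × 17/9 × 200 g/cup ÷ 1000 g/kg ≈ 0.1 kg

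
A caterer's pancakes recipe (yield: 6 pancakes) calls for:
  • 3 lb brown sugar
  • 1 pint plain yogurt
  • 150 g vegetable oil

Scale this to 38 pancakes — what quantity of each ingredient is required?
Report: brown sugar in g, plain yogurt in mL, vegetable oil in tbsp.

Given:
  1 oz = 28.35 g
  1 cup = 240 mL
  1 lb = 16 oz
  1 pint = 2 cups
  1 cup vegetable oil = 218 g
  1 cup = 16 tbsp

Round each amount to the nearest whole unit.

brown sugar: 8618 g; plain yogurt: 3040 mL; vegetable oil: 70 tbsp

Scaling factor: 38/6 = 19/3.
brown sugar: 3 lb × 19/3 × 16 oz/lb × 28.35 g/oz ≈ 8618 g
plain yogurt: 1 pint × 19/3 × 2 cup/pint × 240 mL/cup = 3040 mL
vegetable oil: 150 g × 19/3 ÷ 218 g/cup × 16 tbsp/cup ≈ 70 tbsp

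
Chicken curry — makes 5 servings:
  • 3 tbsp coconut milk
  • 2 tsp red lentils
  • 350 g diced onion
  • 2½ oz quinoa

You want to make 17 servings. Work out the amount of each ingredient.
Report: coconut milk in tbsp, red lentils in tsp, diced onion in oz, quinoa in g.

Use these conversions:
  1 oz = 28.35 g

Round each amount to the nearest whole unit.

coconut milk: 10 tbsp; red lentils: 7 tsp; diced onion: 42 oz; quinoa: 241 g

Scaling factor: 17/5 = 3.4.
coconut milk: 3 tbsp × 17/5 ≈ 10 tbsp
red lentils: 2 tsp × 17/5 ≈ 7 tsp
diced onion: 350 g × 17/5 ÷ 28.35 g/oz ≈ 42 oz
quinoa: 2.5 oz × 17/5 × 28.35 g/oz ≈ 241 g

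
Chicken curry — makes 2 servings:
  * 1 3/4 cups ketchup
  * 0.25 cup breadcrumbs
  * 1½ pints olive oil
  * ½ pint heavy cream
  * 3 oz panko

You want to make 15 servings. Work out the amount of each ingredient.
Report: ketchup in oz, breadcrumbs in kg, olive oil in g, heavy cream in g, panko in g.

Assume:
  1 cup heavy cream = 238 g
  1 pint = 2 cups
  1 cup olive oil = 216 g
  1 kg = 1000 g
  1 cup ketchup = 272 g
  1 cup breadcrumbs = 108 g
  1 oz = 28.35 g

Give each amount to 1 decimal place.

ketchup: 125.9 oz; breadcrumbs: 0.2 kg; olive oil: 4860.0 g; heavy cream: 1785.0 g; panko: 637.9 g

Scaling factor: 15/2 = 7.5.
ketchup: 1.75 cup × 15/2 × 272 g/cup ÷ 28.35 g/oz ≈ 125.9 oz
breadcrumbs: 0.25 cup × 15/2 × 108 g/cup ÷ 1000 g/kg ≈ 0.2 kg
olive oil: 1.5 pint × 15/2 × 2 cup/pint × 216 g/cup = 4860.0 g
heavy cream: 0.5 pint × 15/2 × 2 cup/pint × 238 g/cup = 1785.0 g
panko: 3 oz × 15/2 × 28.35 g/oz ≈ 637.9 g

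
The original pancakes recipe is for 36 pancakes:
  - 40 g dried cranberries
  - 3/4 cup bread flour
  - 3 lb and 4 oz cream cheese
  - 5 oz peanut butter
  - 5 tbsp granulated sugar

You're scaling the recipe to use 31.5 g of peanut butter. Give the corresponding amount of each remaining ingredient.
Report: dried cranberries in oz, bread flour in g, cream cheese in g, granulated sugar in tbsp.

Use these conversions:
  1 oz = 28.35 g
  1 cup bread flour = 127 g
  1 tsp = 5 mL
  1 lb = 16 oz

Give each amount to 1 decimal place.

dried cranberries: 0.3 oz; bread flour: 21.2 g; cream cheese: 327.6 g; granulated sugar: 1.1 tbsp

The original recipe has 141.75 g of peanut butter, so the scaling factor is 31.5 ÷ 141.75 = 2/9.
dried cranberries: 40 g × 2/9 ÷ 28.35 g/oz ≈ 0.3 oz
bread flour: 0.75 cup × 2/9 × 127 g/cup ≈ 21.2 g
cream cheese: (3 lb + 4 oz = 3.25 lb) × 2/9 × 16 oz/lb × 28.35 g/oz = 327.6 g
granulated sugar: 5 tbsp × 2/9 ≈ 1.1 tbsp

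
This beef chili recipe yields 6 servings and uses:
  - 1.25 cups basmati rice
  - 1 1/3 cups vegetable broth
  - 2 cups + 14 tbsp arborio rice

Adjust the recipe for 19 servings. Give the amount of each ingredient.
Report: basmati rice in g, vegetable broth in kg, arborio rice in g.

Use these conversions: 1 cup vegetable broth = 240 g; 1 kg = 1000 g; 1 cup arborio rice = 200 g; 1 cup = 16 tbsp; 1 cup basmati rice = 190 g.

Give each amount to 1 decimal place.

Scaling factor: 19/6.
basmati rice: 1.25 cup × 19/6 × 190 g/cup ≈ 752.1 g
vegetable broth: 4/3 cup × 19/6 × 240 g/cup ÷ 1000 g/kg ≈ 1.0 kg
arborio rice: (2 cup + 14 tbsp = 2.875 cup) × 19/6 × 200 g/cup ≈ 1820.8 g

basmati rice: 752.1 g; vegetable broth: 1.0 kg; arborio rice: 1820.8 g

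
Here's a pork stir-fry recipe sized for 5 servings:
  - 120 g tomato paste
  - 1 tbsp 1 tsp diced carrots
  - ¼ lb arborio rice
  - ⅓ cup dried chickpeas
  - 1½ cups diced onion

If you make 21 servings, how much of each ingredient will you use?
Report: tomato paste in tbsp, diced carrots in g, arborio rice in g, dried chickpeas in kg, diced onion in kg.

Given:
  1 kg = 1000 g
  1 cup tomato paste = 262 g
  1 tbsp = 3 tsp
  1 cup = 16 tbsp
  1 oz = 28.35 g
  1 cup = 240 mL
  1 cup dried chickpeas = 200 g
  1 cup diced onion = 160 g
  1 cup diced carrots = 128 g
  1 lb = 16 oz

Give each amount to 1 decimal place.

tomato paste: 30.8 tbsp; diced carrots: 44.8 g; arborio rice: 476.3 g; dried chickpeas: 0.3 kg; diced onion: 1.0 kg

Scaling factor: 21/5 = 4.2.
tomato paste: 120 g × 21/5 ÷ 262 g/cup × 16 tbsp/cup ≈ 30.8 tbsp
diced carrots: (1 tbsp + 1 tsp = 4/3 tbsp) × 21/5 ÷ 16 tbsp/cup × 128 g/cup = 44.8 g
arborio rice: 0.25 lb × 21/5 × 16 oz/lb × 28.35 g/oz ≈ 476.3 g
dried chickpeas: 1/3 cup × 21/5 × 200 g/cup ÷ 1000 g/kg ≈ 0.3 kg
diced onion: 1.5 cup × 21/5 × 160 g/cup ÷ 1000 g/kg ≈ 1.0 kg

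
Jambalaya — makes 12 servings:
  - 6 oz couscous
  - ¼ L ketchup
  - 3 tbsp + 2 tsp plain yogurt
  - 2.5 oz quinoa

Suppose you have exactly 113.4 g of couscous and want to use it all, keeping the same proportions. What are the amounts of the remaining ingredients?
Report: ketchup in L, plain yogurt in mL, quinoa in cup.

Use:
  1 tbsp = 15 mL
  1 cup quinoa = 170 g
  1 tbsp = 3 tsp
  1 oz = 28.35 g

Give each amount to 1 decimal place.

The original recipe has 170.1 g of couscous, so the scaling factor is 113.4 ÷ 170.1 = 2/3.
ketchup: 0.25 L × 2/3 ≈ 0.2 L
plain yogurt: (3 tbsp + 2 tsp = 11/3 tbsp) × 2/3 × 15 mL/tbsp ≈ 36.7 mL
quinoa: 2.5 oz × 2/3 × 28.35 g/oz ÷ 170 g/cup ≈ 0.3 cup

ketchup: 0.2 L; plain yogurt: 36.7 mL; quinoa: 0.3 cup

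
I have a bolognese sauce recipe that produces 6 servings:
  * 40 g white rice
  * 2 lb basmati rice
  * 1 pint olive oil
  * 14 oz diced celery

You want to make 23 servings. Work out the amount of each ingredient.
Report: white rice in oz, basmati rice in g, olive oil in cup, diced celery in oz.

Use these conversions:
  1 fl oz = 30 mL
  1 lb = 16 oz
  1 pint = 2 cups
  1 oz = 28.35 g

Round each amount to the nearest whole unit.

Scaling factor: 23/6.
white rice: 40 g × 23/6 ÷ 28.35 g/oz ≈ 5 oz
basmati rice: 2 lb × 23/6 × 16 oz/lb × 28.35 g/oz ≈ 3478 g
olive oil: 1 pint × 23/6 × 2 cup/pint ≈ 8 cup
diced celery: 14 oz × 23/6 ≈ 54 oz

white rice: 5 oz; basmati rice: 3478 g; olive oil: 8 cup; diced celery: 54 oz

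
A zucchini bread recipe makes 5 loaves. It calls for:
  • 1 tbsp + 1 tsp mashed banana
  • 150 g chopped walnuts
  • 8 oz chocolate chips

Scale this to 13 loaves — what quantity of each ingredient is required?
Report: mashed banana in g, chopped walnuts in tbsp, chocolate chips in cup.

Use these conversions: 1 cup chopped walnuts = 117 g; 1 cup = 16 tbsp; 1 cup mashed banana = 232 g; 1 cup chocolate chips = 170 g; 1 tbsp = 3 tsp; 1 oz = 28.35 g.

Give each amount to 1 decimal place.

mashed banana: 50.3 g; chopped walnuts: 53.3 tbsp; chocolate chips: 3.5 cup

Scaling factor: 13/5 = 2.6.
mashed banana: (1 tbsp + 1 tsp = 4/3 tbsp) × 13/5 ÷ 16 tbsp/cup × 232 g/cup ≈ 50.3 g
chopped walnuts: 150 g × 13/5 ÷ 117 g/cup × 16 tbsp/cup ≈ 53.3 tbsp
chocolate chips: 8 oz × 13/5 × 28.35 g/oz ÷ 170 g/cup ≈ 3.5 cup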